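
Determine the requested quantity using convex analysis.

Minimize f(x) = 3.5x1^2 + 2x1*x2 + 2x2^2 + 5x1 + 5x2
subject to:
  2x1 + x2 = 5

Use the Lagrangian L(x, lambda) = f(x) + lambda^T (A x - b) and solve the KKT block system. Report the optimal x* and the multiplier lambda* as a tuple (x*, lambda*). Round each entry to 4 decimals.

Form the Lagrangian:
  L(x, lambda) = (1/2) x^T Q x + c^T x + lambda^T (A x - b)
Stationarity (grad_x L = 0): Q x + c + A^T lambda = 0.
Primal feasibility: A x = b.

This gives the KKT block system:
  [ Q   A^T ] [ x     ]   [-c ]
  [ A    0  ] [ lambda ] = [ b ]

Solving the linear system:
  x*      = (2.3333, 0.3333)
  lambda* = (-11)
  f(x*)   = 34.1667

x* = (2.3333, 0.3333), lambda* = (-11)


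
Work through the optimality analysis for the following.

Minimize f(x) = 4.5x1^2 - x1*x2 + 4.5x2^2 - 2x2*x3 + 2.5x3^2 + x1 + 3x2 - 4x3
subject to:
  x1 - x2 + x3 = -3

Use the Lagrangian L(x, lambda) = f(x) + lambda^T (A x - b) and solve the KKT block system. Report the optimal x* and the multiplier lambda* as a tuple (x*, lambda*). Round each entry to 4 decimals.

Form the Lagrangian:
  L(x, lambda) = (1/2) x^T Q x + c^T x + lambda^T (A x - b)
Stationarity (grad_x L = 0): Q x + c + A^T lambda = 0.
Primal feasibility: A x = b.

This gives the KKT block system:
  [ Q   A^T ] [ x     ]   [-c ]
  [ A    0  ] [ lambda ] = [ b ]

Solving the linear system:
  x*      = (-1.2903, 0.4839, -1.2258)
  lambda* = (11.0968)
  f(x*)   = 19.1774

x* = (-1.2903, 0.4839, -1.2258), lambda* = (11.0968)


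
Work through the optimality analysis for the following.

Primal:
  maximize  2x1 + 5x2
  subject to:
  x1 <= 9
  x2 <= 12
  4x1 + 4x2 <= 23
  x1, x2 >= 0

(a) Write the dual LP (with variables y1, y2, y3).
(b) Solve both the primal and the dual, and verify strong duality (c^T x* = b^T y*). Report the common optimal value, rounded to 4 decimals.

The standard primal-dual pair for 'max c^T x s.t. A x <= b, x >= 0' is:
  Dual:  min b^T y  s.t.  A^T y >= c,  y >= 0.

So the dual LP is:
  minimize  9y1 + 12y2 + 23y3
  subject to:
    y1 + 4y3 >= 2
    y2 + 4y3 >= 5
    y1, y2, y3 >= 0

Solving the primal: x* = (0, 5.75).
  primal value c^T x* = 28.75.
Solving the dual: y* = (0, 0, 1.25).
  dual value b^T y* = 28.75.
Strong duality: c^T x* = b^T y*. Confirmed.

28.75


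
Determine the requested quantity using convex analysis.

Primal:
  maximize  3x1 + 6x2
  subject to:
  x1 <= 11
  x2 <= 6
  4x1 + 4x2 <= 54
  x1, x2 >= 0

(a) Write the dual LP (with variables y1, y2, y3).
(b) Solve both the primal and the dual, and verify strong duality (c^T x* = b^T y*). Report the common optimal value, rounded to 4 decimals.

The standard primal-dual pair for 'max c^T x s.t. A x <= b, x >= 0' is:
  Dual:  min b^T y  s.t.  A^T y >= c,  y >= 0.

So the dual LP is:
  minimize  11y1 + 6y2 + 54y3
  subject to:
    y1 + 4y3 >= 3
    y2 + 4y3 >= 6
    y1, y2, y3 >= 0

Solving the primal: x* = (7.5, 6).
  primal value c^T x* = 58.5.
Solving the dual: y* = (0, 3, 0.75).
  dual value b^T y* = 58.5.
Strong duality: c^T x* = b^T y*. Confirmed.

58.5


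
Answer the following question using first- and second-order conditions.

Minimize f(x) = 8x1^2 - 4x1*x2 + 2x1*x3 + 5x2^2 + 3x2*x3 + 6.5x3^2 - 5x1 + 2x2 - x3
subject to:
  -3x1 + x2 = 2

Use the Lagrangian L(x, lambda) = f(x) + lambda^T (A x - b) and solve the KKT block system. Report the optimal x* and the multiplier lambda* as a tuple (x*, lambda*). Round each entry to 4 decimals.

Form the Lagrangian:
  L(x, lambda) = (1/2) x^T Q x + c^T x + lambda^T (A x - b)
Stationarity (grad_x L = 0): Q x + c + A^T lambda = 0.
Primal feasibility: A x = b.

This gives the KKT block system:
  [ Q   A^T ] [ x     ]   [-c ]
  [ A    0  ] [ lambda ] = [ b ]

Solving the linear system:
  x*      = (-0.6709, -0.0127, 0.1831)
  lambda* = (-5.1058)
  f(x*)   = 6.6788

x* = (-0.6709, -0.0127, 0.1831), lambda* = (-5.1058)


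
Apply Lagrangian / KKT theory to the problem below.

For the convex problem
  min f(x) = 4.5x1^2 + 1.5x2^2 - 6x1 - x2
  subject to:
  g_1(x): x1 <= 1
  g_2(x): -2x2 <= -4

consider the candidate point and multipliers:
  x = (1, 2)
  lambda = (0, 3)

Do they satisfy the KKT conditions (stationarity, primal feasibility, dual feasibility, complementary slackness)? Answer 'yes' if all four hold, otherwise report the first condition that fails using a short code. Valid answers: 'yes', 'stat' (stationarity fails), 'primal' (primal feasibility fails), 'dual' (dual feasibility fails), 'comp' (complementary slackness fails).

Gradient of f: grad f(x) = Q x + c = (3, 5)
Constraint values g_i(x) = a_i^T x - b_i:
  g_1((1, 2)) = 0
  g_2((1, 2)) = 0
Stationarity residual: grad f(x) + sum_i lambda_i a_i = (3, -1)
  -> stationarity FAILS
Primal feasibility (all g_i <= 0): OK
Dual feasibility (all lambda_i >= 0): OK
Complementary slackness (lambda_i * g_i(x) = 0 for all i): OK

Verdict: the first failing condition is stationarity -> stat.

stat


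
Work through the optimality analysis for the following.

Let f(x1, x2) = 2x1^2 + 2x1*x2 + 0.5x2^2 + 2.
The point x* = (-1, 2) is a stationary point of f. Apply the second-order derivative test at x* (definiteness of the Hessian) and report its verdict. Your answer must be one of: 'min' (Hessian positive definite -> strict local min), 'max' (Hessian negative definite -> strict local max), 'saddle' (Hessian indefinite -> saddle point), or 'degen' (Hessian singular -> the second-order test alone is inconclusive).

Compute the Hessian H = grad^2 f:
  H = [[4, 2], [2, 1]]
Verify stationarity: grad f(x*) = H x* + g = (0, 0).
Eigenvalues of H: 0, 5.
H has a zero eigenvalue (singular; positive semidefinite but not definite), so H is neither positive definite, negative definite, nor indefinite. The second-order test alone is inconclusive -> degen.
(Indeed, f is constant along the null direction of H through x*, so x* is not a strict local extremum.)

degen


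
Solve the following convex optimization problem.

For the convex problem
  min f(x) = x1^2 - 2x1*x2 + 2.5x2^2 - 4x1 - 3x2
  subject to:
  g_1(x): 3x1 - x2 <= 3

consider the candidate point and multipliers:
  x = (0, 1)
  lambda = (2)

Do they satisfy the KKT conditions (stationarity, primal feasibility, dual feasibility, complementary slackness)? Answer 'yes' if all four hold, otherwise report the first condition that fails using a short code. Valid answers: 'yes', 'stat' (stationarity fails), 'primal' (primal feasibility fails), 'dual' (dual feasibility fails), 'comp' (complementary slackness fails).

Gradient of f: grad f(x) = Q x + c = (-6, 2)
Constraint values g_i(x) = a_i^T x - b_i:
  g_1((0, 1)) = -4
Stationarity residual: grad f(x) + sum_i lambda_i a_i = (0, 0)
  -> stationarity OK
Primal feasibility (all g_i <= 0): OK
Dual feasibility (all lambda_i >= 0): OK
Complementary slackness (lambda_i * g_i(x) = 0 for all i): FAILS

Verdict: the first failing condition is complementary_slackness -> comp.

comp


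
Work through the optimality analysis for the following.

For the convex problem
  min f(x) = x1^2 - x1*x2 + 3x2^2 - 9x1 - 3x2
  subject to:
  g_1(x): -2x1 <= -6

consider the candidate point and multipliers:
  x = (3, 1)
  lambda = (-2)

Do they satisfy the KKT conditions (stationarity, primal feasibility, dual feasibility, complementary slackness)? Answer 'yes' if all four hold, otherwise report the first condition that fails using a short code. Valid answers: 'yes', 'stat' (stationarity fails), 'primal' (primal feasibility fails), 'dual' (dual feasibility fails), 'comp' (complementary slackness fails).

Gradient of f: grad f(x) = Q x + c = (-4, 0)
Constraint values g_i(x) = a_i^T x - b_i:
  g_1((3, 1)) = 0
Stationarity residual: grad f(x) + sum_i lambda_i a_i = (0, 0)
  -> stationarity OK
Primal feasibility (all g_i <= 0): OK
Dual feasibility (all lambda_i >= 0): FAILS
Complementary slackness (lambda_i * g_i(x) = 0 for all i): OK

Verdict: the first failing condition is dual_feasibility -> dual.

dual


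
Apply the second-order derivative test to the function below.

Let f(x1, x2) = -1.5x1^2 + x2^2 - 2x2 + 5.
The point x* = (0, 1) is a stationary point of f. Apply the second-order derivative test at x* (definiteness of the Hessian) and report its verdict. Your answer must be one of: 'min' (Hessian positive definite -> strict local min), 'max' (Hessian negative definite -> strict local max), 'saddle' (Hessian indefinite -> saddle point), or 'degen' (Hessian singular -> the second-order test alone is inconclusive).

Compute the Hessian H = grad^2 f:
  H = [[-3, 0], [0, 2]]
Verify stationarity: grad f(x*) = H x* + g = (0, 0).
Eigenvalues of H: -3, 2.
Eigenvalues have mixed signs, so H is indefinite -> x* is a saddle point.

saddle


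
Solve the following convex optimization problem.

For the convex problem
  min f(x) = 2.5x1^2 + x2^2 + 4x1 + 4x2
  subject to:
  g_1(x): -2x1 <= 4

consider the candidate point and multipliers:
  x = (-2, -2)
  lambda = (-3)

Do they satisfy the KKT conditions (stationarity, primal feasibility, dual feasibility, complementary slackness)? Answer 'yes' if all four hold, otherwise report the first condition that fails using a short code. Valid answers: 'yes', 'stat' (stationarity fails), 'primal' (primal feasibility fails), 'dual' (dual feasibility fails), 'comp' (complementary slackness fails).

Gradient of f: grad f(x) = Q x + c = (-6, 0)
Constraint values g_i(x) = a_i^T x - b_i:
  g_1((-2, -2)) = 0
Stationarity residual: grad f(x) + sum_i lambda_i a_i = (0, 0)
  -> stationarity OK
Primal feasibility (all g_i <= 0): OK
Dual feasibility (all lambda_i >= 0): FAILS
Complementary slackness (lambda_i * g_i(x) = 0 for all i): OK

Verdict: the first failing condition is dual_feasibility -> dual.

dual


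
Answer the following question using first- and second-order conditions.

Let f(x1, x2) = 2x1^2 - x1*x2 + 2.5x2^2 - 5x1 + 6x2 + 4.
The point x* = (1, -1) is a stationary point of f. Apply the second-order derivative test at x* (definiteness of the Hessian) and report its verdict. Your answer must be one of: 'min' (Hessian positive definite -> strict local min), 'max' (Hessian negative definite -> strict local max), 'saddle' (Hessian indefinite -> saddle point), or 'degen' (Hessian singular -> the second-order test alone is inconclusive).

Compute the Hessian H = grad^2 f:
  H = [[4, -1], [-1, 5]]
Verify stationarity: grad f(x*) = H x* + g = (0, 0).
Eigenvalues of H: 3.382, 5.618.
Both eigenvalues > 0, so H is positive definite -> x* is a strict local min.

min


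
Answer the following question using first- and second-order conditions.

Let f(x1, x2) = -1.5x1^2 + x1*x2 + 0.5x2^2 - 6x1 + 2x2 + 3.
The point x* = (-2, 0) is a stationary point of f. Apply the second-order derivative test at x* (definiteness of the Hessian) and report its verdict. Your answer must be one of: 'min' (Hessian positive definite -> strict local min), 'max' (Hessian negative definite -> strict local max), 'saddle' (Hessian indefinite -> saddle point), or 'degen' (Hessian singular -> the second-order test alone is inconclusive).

Compute the Hessian H = grad^2 f:
  H = [[-3, 1], [1, 1]]
Verify stationarity: grad f(x*) = H x* + g = (0, 0).
Eigenvalues of H: -3.2361, 1.2361.
Eigenvalues have mixed signs, so H is indefinite -> x* is a saddle point.

saddle


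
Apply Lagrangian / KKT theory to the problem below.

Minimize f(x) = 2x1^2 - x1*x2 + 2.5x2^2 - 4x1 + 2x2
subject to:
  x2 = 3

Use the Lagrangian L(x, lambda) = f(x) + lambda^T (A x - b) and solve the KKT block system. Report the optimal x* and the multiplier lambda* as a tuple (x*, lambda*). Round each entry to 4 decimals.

Form the Lagrangian:
  L(x, lambda) = (1/2) x^T Q x + c^T x + lambda^T (A x - b)
Stationarity (grad_x L = 0): Q x + c + A^T lambda = 0.
Primal feasibility: A x = b.

This gives the KKT block system:
  [ Q   A^T ] [ x     ]   [-c ]
  [ A    0  ] [ lambda ] = [ b ]

Solving the linear system:
  x*      = (1.75, 3)
  lambda* = (-15.25)
  f(x*)   = 22.375

x* = (1.75, 3), lambda* = (-15.25)


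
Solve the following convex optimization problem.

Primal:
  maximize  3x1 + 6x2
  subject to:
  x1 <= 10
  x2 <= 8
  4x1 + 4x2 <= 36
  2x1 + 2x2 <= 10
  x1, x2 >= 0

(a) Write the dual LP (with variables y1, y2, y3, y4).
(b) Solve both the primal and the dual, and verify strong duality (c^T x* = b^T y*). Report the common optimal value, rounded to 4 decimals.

The standard primal-dual pair for 'max c^T x s.t. A x <= b, x >= 0' is:
  Dual:  min b^T y  s.t.  A^T y >= c,  y >= 0.

So the dual LP is:
  minimize  10y1 + 8y2 + 36y3 + 10y4
  subject to:
    y1 + 4y3 + 2y4 >= 3
    y2 + 4y3 + 2y4 >= 6
    y1, y2, y3, y4 >= 0

Solving the primal: x* = (0, 5).
  primal value c^T x* = 30.
Solving the dual: y* = (0, 0, 0, 3).
  dual value b^T y* = 30.
Strong duality: c^T x* = b^T y*. Confirmed.

30


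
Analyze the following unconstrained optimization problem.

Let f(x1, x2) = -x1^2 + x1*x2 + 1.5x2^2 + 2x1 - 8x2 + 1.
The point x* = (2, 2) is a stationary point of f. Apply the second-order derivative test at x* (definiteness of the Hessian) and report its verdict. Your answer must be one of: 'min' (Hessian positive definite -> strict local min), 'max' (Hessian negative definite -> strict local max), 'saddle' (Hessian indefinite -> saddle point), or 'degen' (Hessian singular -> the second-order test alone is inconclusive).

Compute the Hessian H = grad^2 f:
  H = [[-2, 1], [1, 3]]
Verify stationarity: grad f(x*) = H x* + g = (0, 0).
Eigenvalues of H: -2.1926, 3.1926.
Eigenvalues have mixed signs, so H is indefinite -> x* is a saddle point.

saddle


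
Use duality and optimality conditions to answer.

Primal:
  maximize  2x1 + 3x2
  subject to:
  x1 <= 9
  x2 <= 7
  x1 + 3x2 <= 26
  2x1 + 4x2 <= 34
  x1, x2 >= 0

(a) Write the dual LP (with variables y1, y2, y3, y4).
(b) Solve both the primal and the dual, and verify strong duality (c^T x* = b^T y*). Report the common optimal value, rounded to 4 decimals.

The standard primal-dual pair for 'max c^T x s.t. A x <= b, x >= 0' is:
  Dual:  min b^T y  s.t.  A^T y >= c,  y >= 0.

So the dual LP is:
  minimize  9y1 + 7y2 + 26y3 + 34y4
  subject to:
    y1 + y3 + 2y4 >= 2
    y2 + 3y3 + 4y4 >= 3
    y1, y2, y3, y4 >= 0

Solving the primal: x* = (9, 4).
  primal value c^T x* = 30.
Solving the dual: y* = (0.5, 0, 0, 0.75).
  dual value b^T y* = 30.
Strong duality: c^T x* = b^T y*. Confirmed.

30


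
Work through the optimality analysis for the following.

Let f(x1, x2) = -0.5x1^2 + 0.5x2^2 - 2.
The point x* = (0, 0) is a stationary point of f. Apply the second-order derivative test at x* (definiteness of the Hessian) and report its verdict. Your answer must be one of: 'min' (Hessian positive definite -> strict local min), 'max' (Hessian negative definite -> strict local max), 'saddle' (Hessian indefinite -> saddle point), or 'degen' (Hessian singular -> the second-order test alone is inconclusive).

Compute the Hessian H = grad^2 f:
  H = [[-1, 0], [0, 1]]
Verify stationarity: grad f(x*) = H x* + g = (0, 0).
Eigenvalues of H: -1, 1.
Eigenvalues have mixed signs, so H is indefinite -> x* is a saddle point.

saddle


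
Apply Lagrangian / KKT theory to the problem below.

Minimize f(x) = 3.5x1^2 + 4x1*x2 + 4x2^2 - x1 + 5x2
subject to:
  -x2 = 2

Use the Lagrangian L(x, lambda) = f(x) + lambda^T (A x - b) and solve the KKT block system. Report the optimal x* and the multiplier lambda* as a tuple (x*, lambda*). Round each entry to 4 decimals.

Form the Lagrangian:
  L(x, lambda) = (1/2) x^T Q x + c^T x + lambda^T (A x - b)
Stationarity (grad_x L = 0): Q x + c + A^T lambda = 0.
Primal feasibility: A x = b.

This gives the KKT block system:
  [ Q   A^T ] [ x     ]   [-c ]
  [ A    0  ] [ lambda ] = [ b ]

Solving the linear system:
  x*      = (1.2857, -2)
  lambda* = (-5.8571)
  f(x*)   = 0.2143

x* = (1.2857, -2), lambda* = (-5.8571)


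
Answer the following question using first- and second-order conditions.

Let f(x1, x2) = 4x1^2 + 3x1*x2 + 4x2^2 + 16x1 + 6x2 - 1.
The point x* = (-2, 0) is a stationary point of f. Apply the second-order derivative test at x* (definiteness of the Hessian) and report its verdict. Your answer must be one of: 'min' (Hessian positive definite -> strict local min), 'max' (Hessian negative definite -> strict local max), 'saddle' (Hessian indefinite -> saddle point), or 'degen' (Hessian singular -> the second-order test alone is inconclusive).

Compute the Hessian H = grad^2 f:
  H = [[8, 3], [3, 8]]
Verify stationarity: grad f(x*) = H x* + g = (0, 0).
Eigenvalues of H: 5, 11.
Both eigenvalues > 0, so H is positive definite -> x* is a strict local min.

min


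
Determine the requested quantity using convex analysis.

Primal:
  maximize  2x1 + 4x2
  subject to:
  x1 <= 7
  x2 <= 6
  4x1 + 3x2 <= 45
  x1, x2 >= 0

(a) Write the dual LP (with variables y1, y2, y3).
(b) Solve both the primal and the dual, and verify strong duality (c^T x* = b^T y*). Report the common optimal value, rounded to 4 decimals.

The standard primal-dual pair for 'max c^T x s.t. A x <= b, x >= 0' is:
  Dual:  min b^T y  s.t.  A^T y >= c,  y >= 0.

So the dual LP is:
  minimize  7y1 + 6y2 + 45y3
  subject to:
    y1 + 4y3 >= 2
    y2 + 3y3 >= 4
    y1, y2, y3 >= 0

Solving the primal: x* = (6.75, 6).
  primal value c^T x* = 37.5.
Solving the dual: y* = (0, 2.5, 0.5).
  dual value b^T y* = 37.5.
Strong duality: c^T x* = b^T y*. Confirmed.

37.5


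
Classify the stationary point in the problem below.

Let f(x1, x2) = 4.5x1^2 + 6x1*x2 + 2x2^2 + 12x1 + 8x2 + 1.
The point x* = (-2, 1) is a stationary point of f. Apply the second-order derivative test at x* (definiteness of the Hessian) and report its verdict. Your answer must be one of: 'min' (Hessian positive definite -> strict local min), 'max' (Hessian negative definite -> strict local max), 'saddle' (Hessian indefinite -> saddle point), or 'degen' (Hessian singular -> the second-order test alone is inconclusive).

Compute the Hessian H = grad^2 f:
  H = [[9, 6], [6, 4]]
Verify stationarity: grad f(x*) = H x* + g = (0, 0).
Eigenvalues of H: 0, 13.
H has a zero eigenvalue (singular; positive semidefinite but not definite), so H is neither positive definite, negative definite, nor indefinite. The second-order test alone is inconclusive -> degen.
(Indeed, f is constant along the null direction of H through x*, so x* is not a strict local extremum.)

degen


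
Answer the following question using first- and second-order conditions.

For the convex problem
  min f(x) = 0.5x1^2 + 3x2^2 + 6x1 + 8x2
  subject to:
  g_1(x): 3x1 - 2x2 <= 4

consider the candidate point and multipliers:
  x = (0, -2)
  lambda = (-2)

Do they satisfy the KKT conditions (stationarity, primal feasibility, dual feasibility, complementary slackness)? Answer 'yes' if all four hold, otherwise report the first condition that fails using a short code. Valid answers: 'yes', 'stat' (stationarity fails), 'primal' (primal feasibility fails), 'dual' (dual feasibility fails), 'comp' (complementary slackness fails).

Gradient of f: grad f(x) = Q x + c = (6, -4)
Constraint values g_i(x) = a_i^T x - b_i:
  g_1((0, -2)) = 0
Stationarity residual: grad f(x) + sum_i lambda_i a_i = (0, 0)
  -> stationarity OK
Primal feasibility (all g_i <= 0): OK
Dual feasibility (all lambda_i >= 0): FAILS
Complementary slackness (lambda_i * g_i(x) = 0 for all i): OK

Verdict: the first failing condition is dual_feasibility -> dual.

dual


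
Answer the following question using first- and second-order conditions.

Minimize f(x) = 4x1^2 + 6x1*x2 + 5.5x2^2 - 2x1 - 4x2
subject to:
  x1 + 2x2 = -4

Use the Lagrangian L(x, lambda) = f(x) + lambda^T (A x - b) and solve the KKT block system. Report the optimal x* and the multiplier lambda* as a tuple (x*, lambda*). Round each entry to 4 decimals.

Form the Lagrangian:
  L(x, lambda) = (1/2) x^T Q x + c^T x + lambda^T (A x - b)
Stationarity (grad_x L = 0): Q x + c + A^T lambda = 0.
Primal feasibility: A x = b.

This gives the KKT block system:
  [ Q   A^T ] [ x     ]   [-c ]
  [ A    0  ] [ lambda ] = [ b ]

Solving the linear system:
  x*      = (0.2105, -2.1053)
  lambda* = (12.9474)
  f(x*)   = 29.8947

x* = (0.2105, -2.1053), lambda* = (12.9474)


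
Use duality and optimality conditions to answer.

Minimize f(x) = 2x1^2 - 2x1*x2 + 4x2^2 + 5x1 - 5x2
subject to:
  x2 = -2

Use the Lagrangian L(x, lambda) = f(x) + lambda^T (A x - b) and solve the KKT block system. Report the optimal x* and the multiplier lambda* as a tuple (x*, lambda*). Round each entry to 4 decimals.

Form the Lagrangian:
  L(x, lambda) = (1/2) x^T Q x + c^T x + lambda^T (A x - b)
Stationarity (grad_x L = 0): Q x + c + A^T lambda = 0.
Primal feasibility: A x = b.

This gives the KKT block system:
  [ Q   A^T ] [ x     ]   [-c ]
  [ A    0  ] [ lambda ] = [ b ]

Solving the linear system:
  x*      = (-2.25, -2)
  lambda* = (16.5)
  f(x*)   = 15.875

x* = (-2.25, -2), lambda* = (16.5)


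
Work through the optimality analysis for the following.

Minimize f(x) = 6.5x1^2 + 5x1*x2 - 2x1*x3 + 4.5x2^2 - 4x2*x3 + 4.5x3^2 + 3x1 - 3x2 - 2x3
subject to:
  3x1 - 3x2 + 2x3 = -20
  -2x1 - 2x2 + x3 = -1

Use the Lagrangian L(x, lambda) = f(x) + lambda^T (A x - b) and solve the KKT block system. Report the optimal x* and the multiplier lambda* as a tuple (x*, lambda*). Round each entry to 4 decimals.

Form the Lagrangian:
  L(x, lambda) = (1/2) x^T Q x + c^T x + lambda^T (A x - b)
Stationarity (grad_x L = 0): Q x + c + A^T lambda = 0.
Primal feasibility: A x = b.

This gives the KKT block system:
  [ Q   A^T ] [ x     ]   [-c ]
  [ A    0  ] [ lambda ] = [ b ]

Solving the linear system:
  x*      = (-3.089, 3.6231, 0.0682)
  lambda* = (5.5114, -1.322)
  f(x*)   = 44.3163

x* = (-3.089, 3.6231, 0.0682), lambda* = (5.5114, -1.322)


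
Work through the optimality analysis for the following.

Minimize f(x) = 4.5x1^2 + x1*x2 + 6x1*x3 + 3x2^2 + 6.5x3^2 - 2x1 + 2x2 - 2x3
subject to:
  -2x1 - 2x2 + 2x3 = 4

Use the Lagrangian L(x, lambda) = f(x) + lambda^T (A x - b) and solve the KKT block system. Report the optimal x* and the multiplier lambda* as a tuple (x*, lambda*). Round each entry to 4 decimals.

Form the Lagrangian:
  L(x, lambda) = (1/2) x^T Q x + c^T x + lambda^T (A x - b)
Stationarity (grad_x L = 0): Q x + c + A^T lambda = 0.
Primal feasibility: A x = b.

This gives the KKT block system:
  [ Q   A^T ] [ x     ]   [-c ]
  [ A    0  ] [ lambda ] = [ b ]

Solving the linear system:
  x*      = (-0.5122, -0.8293, 0.6585)
  lambda* = (-1.7439)
  f(x*)   = 2.5122

x* = (-0.5122, -0.8293, 0.6585), lambda* = (-1.7439)


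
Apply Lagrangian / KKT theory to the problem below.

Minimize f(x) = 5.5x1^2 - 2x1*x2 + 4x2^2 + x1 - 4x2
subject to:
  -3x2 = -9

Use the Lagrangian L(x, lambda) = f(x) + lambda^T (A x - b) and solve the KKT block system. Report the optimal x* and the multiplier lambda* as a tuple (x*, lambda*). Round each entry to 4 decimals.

Form the Lagrangian:
  L(x, lambda) = (1/2) x^T Q x + c^T x + lambda^T (A x - b)
Stationarity (grad_x L = 0): Q x + c + A^T lambda = 0.
Primal feasibility: A x = b.

This gives the KKT block system:
  [ Q   A^T ] [ x     ]   [-c ]
  [ A    0  ] [ lambda ] = [ b ]

Solving the linear system:
  x*      = (0.4545, 3)
  lambda* = (6.3636)
  f(x*)   = 22.8636

x* = (0.4545, 3), lambda* = (6.3636)


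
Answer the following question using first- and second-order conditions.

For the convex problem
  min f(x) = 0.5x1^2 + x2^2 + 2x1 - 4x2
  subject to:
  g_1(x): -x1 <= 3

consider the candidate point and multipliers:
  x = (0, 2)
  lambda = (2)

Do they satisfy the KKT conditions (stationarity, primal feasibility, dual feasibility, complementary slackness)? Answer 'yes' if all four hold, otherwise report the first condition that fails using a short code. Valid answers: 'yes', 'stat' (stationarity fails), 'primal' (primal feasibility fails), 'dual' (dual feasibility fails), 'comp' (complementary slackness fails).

Gradient of f: grad f(x) = Q x + c = (2, 0)
Constraint values g_i(x) = a_i^T x - b_i:
  g_1((0, 2)) = -3
Stationarity residual: grad f(x) + sum_i lambda_i a_i = (0, 0)
  -> stationarity OK
Primal feasibility (all g_i <= 0): OK
Dual feasibility (all lambda_i >= 0): OK
Complementary slackness (lambda_i * g_i(x) = 0 for all i): FAILS

Verdict: the first failing condition is complementary_slackness -> comp.

comp


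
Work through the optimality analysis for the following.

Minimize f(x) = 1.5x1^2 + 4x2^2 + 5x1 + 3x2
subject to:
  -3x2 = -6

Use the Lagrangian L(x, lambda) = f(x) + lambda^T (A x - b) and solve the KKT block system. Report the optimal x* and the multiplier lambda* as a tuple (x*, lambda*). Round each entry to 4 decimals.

Form the Lagrangian:
  L(x, lambda) = (1/2) x^T Q x + c^T x + lambda^T (A x - b)
Stationarity (grad_x L = 0): Q x + c + A^T lambda = 0.
Primal feasibility: A x = b.

This gives the KKT block system:
  [ Q   A^T ] [ x     ]   [-c ]
  [ A    0  ] [ lambda ] = [ b ]

Solving the linear system:
  x*      = (-1.6667, 2)
  lambda* = (6.3333)
  f(x*)   = 17.8333

x* = (-1.6667, 2), lambda* = (6.3333)


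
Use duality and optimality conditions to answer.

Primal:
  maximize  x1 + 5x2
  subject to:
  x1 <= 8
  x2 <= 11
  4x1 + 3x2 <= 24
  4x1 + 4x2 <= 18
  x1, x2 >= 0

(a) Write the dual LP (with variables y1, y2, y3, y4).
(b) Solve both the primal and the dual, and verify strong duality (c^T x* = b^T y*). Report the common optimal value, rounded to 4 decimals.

The standard primal-dual pair for 'max c^T x s.t. A x <= b, x >= 0' is:
  Dual:  min b^T y  s.t.  A^T y >= c,  y >= 0.

So the dual LP is:
  minimize  8y1 + 11y2 + 24y3 + 18y4
  subject to:
    y1 + 4y3 + 4y4 >= 1
    y2 + 3y3 + 4y4 >= 5
    y1, y2, y3, y4 >= 0

Solving the primal: x* = (0, 4.5).
  primal value c^T x* = 22.5.
Solving the dual: y* = (0, 0, 0, 1.25).
  dual value b^T y* = 22.5.
Strong duality: c^T x* = b^T y*. Confirmed.

22.5


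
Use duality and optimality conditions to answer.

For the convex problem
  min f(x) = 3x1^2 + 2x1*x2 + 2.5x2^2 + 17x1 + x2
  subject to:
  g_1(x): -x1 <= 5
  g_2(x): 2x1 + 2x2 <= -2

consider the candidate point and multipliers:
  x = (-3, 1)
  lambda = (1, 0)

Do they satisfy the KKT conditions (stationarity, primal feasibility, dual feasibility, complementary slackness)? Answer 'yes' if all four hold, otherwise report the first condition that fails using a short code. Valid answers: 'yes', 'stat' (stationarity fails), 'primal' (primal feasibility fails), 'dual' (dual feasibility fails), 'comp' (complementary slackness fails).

Gradient of f: grad f(x) = Q x + c = (1, 0)
Constraint values g_i(x) = a_i^T x - b_i:
  g_1((-3, 1)) = -2
  g_2((-3, 1)) = -2
Stationarity residual: grad f(x) + sum_i lambda_i a_i = (0, 0)
  -> stationarity OK
Primal feasibility (all g_i <= 0): OK
Dual feasibility (all lambda_i >= 0): OK
Complementary slackness (lambda_i * g_i(x) = 0 for all i): FAILS

Verdict: the first failing condition is complementary_slackness -> comp.

comp


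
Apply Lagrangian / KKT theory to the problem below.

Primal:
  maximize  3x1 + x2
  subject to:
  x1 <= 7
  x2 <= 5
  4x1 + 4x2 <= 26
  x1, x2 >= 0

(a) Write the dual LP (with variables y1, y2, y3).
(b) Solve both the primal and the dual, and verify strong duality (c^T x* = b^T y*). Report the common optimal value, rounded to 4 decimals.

The standard primal-dual pair for 'max c^T x s.t. A x <= b, x >= 0' is:
  Dual:  min b^T y  s.t.  A^T y >= c,  y >= 0.

So the dual LP is:
  minimize  7y1 + 5y2 + 26y3
  subject to:
    y1 + 4y3 >= 3
    y2 + 4y3 >= 1
    y1, y2, y3 >= 0

Solving the primal: x* = (6.5, 0).
  primal value c^T x* = 19.5.
Solving the dual: y* = (0, 0, 0.75).
  dual value b^T y* = 19.5.
Strong duality: c^T x* = b^T y*. Confirmed.

19.5


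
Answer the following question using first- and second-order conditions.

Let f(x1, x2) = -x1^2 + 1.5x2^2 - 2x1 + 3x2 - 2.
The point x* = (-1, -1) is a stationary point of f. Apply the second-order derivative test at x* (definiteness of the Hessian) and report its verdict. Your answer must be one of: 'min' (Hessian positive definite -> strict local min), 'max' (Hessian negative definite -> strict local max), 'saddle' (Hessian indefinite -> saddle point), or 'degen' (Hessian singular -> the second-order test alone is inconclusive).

Compute the Hessian H = grad^2 f:
  H = [[-2, 0], [0, 3]]
Verify stationarity: grad f(x*) = H x* + g = (0, 0).
Eigenvalues of H: -2, 3.
Eigenvalues have mixed signs, so H is indefinite -> x* is a saddle point.

saddle


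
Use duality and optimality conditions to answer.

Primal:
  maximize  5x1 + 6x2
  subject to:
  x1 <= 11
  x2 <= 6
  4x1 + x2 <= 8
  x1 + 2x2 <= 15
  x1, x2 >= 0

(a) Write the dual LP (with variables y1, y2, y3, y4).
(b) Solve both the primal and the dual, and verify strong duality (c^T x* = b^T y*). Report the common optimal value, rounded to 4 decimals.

The standard primal-dual pair for 'max c^T x s.t. A x <= b, x >= 0' is:
  Dual:  min b^T y  s.t.  A^T y >= c,  y >= 0.

So the dual LP is:
  minimize  11y1 + 6y2 + 8y3 + 15y4
  subject to:
    y1 + 4y3 + y4 >= 5
    y2 + y3 + 2y4 >= 6
    y1, y2, y3, y4 >= 0

Solving the primal: x* = (0.5, 6).
  primal value c^T x* = 38.5.
Solving the dual: y* = (0, 4.75, 1.25, 0).
  dual value b^T y* = 38.5.
Strong duality: c^T x* = b^T y*. Confirmed.

38.5


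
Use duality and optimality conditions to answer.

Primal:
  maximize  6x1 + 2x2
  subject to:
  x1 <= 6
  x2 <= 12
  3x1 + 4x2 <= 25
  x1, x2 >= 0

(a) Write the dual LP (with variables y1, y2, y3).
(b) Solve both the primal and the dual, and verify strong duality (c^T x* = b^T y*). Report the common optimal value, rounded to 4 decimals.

The standard primal-dual pair for 'max c^T x s.t. A x <= b, x >= 0' is:
  Dual:  min b^T y  s.t.  A^T y >= c,  y >= 0.

So the dual LP is:
  minimize  6y1 + 12y2 + 25y3
  subject to:
    y1 + 3y3 >= 6
    y2 + 4y3 >= 2
    y1, y2, y3 >= 0

Solving the primal: x* = (6, 1.75).
  primal value c^T x* = 39.5.
Solving the dual: y* = (4.5, 0, 0.5).
  dual value b^T y* = 39.5.
Strong duality: c^T x* = b^T y*. Confirmed.

39.5


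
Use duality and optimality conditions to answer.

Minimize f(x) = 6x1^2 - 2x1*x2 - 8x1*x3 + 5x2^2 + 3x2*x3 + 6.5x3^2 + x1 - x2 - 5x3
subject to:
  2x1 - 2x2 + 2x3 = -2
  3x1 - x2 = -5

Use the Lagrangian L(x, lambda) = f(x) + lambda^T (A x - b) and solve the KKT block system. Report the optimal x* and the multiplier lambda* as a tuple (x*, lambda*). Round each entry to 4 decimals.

Form the Lagrangian:
  L(x, lambda) = (1/2) x^T Q x + c^T x + lambda^T (A x - b)
Stationarity (grad_x L = 0): Q x + c + A^T lambda = 0.
Primal feasibility: A x = b.

This gives the KKT block system:
  [ Q   A^T ] [ x     ]   [-c ]
  [ A    0  ] [ lambda ] = [ b ]

Solving the linear system:
  x*      = (-1.8219, -0.4658, 0.3562)
  lambda* = (-6.4041, 11.863)
  f(x*)   = 21.6849

x* = (-1.8219, -0.4658, 0.3562), lambda* = (-6.4041, 11.863)


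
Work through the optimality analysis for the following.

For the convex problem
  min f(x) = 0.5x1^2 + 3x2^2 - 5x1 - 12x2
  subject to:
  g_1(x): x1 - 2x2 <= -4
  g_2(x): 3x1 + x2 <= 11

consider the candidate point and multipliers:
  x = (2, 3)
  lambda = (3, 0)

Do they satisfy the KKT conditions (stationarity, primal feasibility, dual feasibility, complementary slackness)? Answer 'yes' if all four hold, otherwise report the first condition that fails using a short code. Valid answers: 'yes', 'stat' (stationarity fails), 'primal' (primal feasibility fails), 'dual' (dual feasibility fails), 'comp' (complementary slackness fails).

Gradient of f: grad f(x) = Q x + c = (-3, 6)
Constraint values g_i(x) = a_i^T x - b_i:
  g_1((2, 3)) = 0
  g_2((2, 3)) = -2
Stationarity residual: grad f(x) + sum_i lambda_i a_i = (0, 0)
  -> stationarity OK
Primal feasibility (all g_i <= 0): OK
Dual feasibility (all lambda_i >= 0): OK
Complementary slackness (lambda_i * g_i(x) = 0 for all i): OK

Verdict: yes, KKT holds.

yes


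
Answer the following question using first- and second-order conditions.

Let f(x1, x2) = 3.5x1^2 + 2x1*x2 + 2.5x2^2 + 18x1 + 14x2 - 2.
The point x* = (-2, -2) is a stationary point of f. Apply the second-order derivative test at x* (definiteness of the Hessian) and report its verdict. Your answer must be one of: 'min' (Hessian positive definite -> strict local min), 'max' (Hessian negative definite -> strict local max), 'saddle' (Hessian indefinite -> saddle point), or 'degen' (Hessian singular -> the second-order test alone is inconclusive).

Compute the Hessian H = grad^2 f:
  H = [[7, 2], [2, 5]]
Verify stationarity: grad f(x*) = H x* + g = (0, 0).
Eigenvalues of H: 3.7639, 8.2361.
Both eigenvalues > 0, so H is positive definite -> x* is a strict local min.

min


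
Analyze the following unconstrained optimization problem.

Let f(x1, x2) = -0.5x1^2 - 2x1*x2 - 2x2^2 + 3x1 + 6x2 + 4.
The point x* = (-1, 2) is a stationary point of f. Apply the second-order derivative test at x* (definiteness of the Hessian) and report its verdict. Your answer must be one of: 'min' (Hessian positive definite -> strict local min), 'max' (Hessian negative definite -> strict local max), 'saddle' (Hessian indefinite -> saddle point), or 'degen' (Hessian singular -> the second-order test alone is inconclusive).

Compute the Hessian H = grad^2 f:
  H = [[-1, -2], [-2, -4]]
Verify stationarity: grad f(x*) = H x* + g = (0, 0).
Eigenvalues of H: -5, 0.
H has a zero eigenvalue (singular; negative semidefinite but not definite), so H is neither positive definite, negative definite, nor indefinite. The second-order test alone is inconclusive -> degen.
(Indeed, f is constant along the null direction of H through x*, so x* is not a strict local extremum.)

degen


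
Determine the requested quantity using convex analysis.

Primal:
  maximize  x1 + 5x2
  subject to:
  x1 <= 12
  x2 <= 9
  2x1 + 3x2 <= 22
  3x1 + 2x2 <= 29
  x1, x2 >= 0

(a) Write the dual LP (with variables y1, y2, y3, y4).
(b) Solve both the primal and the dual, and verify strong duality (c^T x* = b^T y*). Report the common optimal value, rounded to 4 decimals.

The standard primal-dual pair for 'max c^T x s.t. A x <= b, x >= 0' is:
  Dual:  min b^T y  s.t.  A^T y >= c,  y >= 0.

So the dual LP is:
  minimize  12y1 + 9y2 + 22y3 + 29y4
  subject to:
    y1 + 2y3 + 3y4 >= 1
    y2 + 3y3 + 2y4 >= 5
    y1, y2, y3, y4 >= 0

Solving the primal: x* = (0, 7.3333).
  primal value c^T x* = 36.6667.
Solving the dual: y* = (0, 0, 1.6667, 0).
  dual value b^T y* = 36.6667.
Strong duality: c^T x* = b^T y*. Confirmed.

36.6667


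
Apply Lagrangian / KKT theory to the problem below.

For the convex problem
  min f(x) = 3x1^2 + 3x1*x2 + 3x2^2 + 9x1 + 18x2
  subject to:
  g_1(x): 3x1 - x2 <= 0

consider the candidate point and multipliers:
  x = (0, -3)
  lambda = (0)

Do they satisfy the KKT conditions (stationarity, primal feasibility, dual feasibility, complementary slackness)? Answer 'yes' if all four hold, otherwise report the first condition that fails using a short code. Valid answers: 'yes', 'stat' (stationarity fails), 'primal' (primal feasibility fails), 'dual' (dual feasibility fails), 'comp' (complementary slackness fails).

Gradient of f: grad f(x) = Q x + c = (0, 0)
Constraint values g_i(x) = a_i^T x - b_i:
  g_1((0, -3)) = 3
Stationarity residual: grad f(x) + sum_i lambda_i a_i = (0, 0)
  -> stationarity OK
Primal feasibility (all g_i <= 0): FAILS
Dual feasibility (all lambda_i >= 0): OK
Complementary slackness (lambda_i * g_i(x) = 0 for all i): OK

Verdict: the first failing condition is primal_feasibility -> primal.

primal


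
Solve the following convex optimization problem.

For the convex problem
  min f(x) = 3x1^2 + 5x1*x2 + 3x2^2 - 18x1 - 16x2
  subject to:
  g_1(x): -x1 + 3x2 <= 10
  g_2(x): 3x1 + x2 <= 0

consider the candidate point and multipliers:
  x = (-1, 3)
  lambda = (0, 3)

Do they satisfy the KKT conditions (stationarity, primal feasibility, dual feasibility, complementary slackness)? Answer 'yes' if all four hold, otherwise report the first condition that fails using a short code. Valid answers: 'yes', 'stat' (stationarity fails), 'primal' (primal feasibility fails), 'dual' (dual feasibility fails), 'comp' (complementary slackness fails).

Gradient of f: grad f(x) = Q x + c = (-9, -3)
Constraint values g_i(x) = a_i^T x - b_i:
  g_1((-1, 3)) = 0
  g_2((-1, 3)) = 0
Stationarity residual: grad f(x) + sum_i lambda_i a_i = (0, 0)
  -> stationarity OK
Primal feasibility (all g_i <= 0): OK
Dual feasibility (all lambda_i >= 0): OK
Complementary slackness (lambda_i * g_i(x) = 0 for all i): OK

Verdict: yes, KKT holds.

yes


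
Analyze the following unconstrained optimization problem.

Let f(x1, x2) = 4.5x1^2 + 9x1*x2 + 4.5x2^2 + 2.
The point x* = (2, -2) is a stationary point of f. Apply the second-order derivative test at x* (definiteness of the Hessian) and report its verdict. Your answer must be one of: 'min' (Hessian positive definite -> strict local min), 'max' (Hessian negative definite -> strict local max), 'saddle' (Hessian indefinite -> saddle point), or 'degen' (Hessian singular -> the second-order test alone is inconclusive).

Compute the Hessian H = grad^2 f:
  H = [[9, 9], [9, 9]]
Verify stationarity: grad f(x*) = H x* + g = (0, 0).
Eigenvalues of H: 0, 18.
H has a zero eigenvalue (singular; positive semidefinite but not definite), so H is neither positive definite, negative definite, nor indefinite. The second-order test alone is inconclusive -> degen.
(Indeed, f is constant along the null direction of H through x*, so x* is not a strict local extremum.)

degen


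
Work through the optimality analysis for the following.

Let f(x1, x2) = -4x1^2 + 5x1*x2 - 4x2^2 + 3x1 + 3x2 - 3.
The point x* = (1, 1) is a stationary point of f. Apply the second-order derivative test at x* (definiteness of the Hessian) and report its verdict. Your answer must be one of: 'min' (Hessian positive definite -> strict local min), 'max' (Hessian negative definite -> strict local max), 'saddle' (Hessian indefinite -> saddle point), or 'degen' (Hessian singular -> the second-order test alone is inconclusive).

Compute the Hessian H = grad^2 f:
  H = [[-8, 5], [5, -8]]
Verify stationarity: grad f(x*) = H x* + g = (0, 0).
Eigenvalues of H: -13, -3.
Both eigenvalues < 0, so H is negative definite -> x* is a strict local max.

max


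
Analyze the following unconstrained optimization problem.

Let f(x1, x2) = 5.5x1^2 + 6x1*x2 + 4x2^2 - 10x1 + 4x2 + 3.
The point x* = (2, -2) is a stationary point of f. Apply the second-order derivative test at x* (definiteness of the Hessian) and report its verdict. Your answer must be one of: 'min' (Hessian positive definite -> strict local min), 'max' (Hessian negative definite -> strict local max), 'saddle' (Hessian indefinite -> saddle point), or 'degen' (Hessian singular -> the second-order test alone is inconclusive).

Compute the Hessian H = grad^2 f:
  H = [[11, 6], [6, 8]]
Verify stationarity: grad f(x*) = H x* + g = (0, 0).
Eigenvalues of H: 3.3153, 15.6847.
Both eigenvalues > 0, so H is positive definite -> x* is a strict local min.

min


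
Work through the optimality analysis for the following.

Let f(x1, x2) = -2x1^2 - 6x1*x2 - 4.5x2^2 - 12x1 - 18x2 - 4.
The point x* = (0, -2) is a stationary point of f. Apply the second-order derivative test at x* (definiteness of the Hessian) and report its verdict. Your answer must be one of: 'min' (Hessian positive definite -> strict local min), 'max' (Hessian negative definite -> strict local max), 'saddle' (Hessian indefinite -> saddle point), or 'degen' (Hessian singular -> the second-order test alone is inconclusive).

Compute the Hessian H = grad^2 f:
  H = [[-4, -6], [-6, -9]]
Verify stationarity: grad f(x*) = H x* + g = (0, 0).
Eigenvalues of H: -13, 0.
H has a zero eigenvalue (singular; negative semidefinite but not definite), so H is neither positive definite, negative definite, nor indefinite. The second-order test alone is inconclusive -> degen.
(Indeed, f is constant along the null direction of H through x*, so x* is not a strict local extremum.)

degen


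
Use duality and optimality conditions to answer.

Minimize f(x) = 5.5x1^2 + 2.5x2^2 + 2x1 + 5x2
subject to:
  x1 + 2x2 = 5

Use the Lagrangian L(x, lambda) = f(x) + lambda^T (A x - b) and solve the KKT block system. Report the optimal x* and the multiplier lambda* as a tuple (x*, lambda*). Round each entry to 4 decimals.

Form the Lagrangian:
  L(x, lambda) = (1/2) x^T Q x + c^T x + lambda^T (A x - b)
Stationarity (grad_x L = 0): Q x + c + A^T lambda = 0.
Primal feasibility: A x = b.

This gives the KKT block system:
  [ Q   A^T ] [ x     ]   [-c ]
  [ A    0  ] [ lambda ] = [ b ]

Solving the linear system:
  x*      = (0.551, 2.2245)
  lambda* = (-8.0612)
  f(x*)   = 26.2653

x* = (0.551, 2.2245), lambda* = (-8.0612)
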